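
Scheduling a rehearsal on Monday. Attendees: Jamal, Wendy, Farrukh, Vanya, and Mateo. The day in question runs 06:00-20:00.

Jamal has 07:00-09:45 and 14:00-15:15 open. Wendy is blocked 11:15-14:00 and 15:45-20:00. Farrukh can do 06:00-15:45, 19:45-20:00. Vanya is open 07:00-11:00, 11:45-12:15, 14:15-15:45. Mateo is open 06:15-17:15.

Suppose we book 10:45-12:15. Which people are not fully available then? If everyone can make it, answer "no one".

Jamal free: 07:00-09:45, 14:00-15:15.
Wendy free: 06:00-11:15, 14:00-15:45 (invert busy blocks within the working day).
Farrukh free: 06:00-15:45, 19:45-20:00.
Vanya free: 07:00-11:00, 11:45-12:15, 14:15-15:45.
Mateo free: 06:15-17:15.
Jamal: not fully free for 10:45-12:15. Wendy: not fully free for 10:45-12:15. Farrukh: free for 10:45-12:15. Vanya: not fully free for 10:45-12:15. Mateo: free for 10:45-12:15.

Jamal, Vanya, Wendy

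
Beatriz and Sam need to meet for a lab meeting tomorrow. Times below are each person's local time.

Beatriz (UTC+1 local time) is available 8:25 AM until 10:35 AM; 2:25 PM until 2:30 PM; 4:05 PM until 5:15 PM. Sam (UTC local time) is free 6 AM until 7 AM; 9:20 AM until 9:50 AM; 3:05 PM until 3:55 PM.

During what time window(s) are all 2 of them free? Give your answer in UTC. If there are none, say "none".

Beatriz in UTC: 07:25-09:35, 13:25-13:30, 15:05-16:15 (subtract 1h to convert from UTC+1).
Sam in UTC: 06:00-07:00, 09:20-09:50, 15:05-15:55.
Beatriz ∩ Sam: 09:20-09:35, 15:05-15:55.
Those are the intersection windows.

09:20-09:35, 15:05-15:55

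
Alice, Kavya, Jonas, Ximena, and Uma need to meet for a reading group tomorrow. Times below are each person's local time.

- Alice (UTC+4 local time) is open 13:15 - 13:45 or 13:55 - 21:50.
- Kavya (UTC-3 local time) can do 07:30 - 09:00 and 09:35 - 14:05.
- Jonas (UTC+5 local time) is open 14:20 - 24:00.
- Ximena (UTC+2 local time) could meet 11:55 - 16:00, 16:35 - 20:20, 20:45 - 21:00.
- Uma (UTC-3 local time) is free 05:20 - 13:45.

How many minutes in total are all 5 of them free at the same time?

305

Alice in UTC: 09:15-09:45, 09:55-17:50 (subtract 4h to convert from UTC+4).
Kavya in UTC: 10:30-12:00, 12:35-17:05 (add 3h to convert from UTC-3).
Jonas in UTC: 09:20-19:00 (subtract 5h to convert from UTC+5).
Ximena in UTC: 09:55-14:00, 14:35-18:20, 18:45-19:00 (subtract 2h to convert from UTC+2).
Uma in UTC: 08:20-16:45 (add 3h to convert from UTC-3).
Alice ∩ Kavya: 10:30-12:00, 12:35-17:05.
Alice ∩ Kavya ∩ Jonas: 10:30-12:00, 12:35-17:05.
Alice ∩ Kavya ∩ Jonas ∩ Ximena: 10:30-12:00, 12:35-14:00, 14:35-17:05.
Alice ∩ Kavya ∩ Jonas ∩ Ximena ∩ Uma: 10:30-12:00, 12:35-14:00, 14:35-16:45.
Summing the common windows: 90 + 85 + 130 = 305 minutes.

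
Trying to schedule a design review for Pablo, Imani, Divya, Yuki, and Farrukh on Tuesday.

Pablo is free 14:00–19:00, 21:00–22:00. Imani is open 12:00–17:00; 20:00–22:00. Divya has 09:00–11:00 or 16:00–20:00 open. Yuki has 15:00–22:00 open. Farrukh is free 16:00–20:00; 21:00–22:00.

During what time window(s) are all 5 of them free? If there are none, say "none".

Pablo ∩ Imani: 14:00-17:00, 21:00-22:00.
Pablo ∩ Imani ∩ Divya: 16:00-17:00.
Pablo ∩ Imani ∩ Divya ∩ Yuki: 16:00-17:00.
Pablo ∩ Imani ∩ Divya ∩ Yuki ∩ Farrukh: 16:00-17:00.

16:00-17:00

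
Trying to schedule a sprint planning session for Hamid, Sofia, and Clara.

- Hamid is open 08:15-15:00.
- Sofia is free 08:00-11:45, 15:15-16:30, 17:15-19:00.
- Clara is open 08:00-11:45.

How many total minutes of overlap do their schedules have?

210

Hamid ∩ Sofia: 08:15-11:45.
Hamid ∩ Sofia ∩ Clara: 08:15-11:45.
So the common availability across everyone is 08:15-11:45.
That's a single block of 210 minutes.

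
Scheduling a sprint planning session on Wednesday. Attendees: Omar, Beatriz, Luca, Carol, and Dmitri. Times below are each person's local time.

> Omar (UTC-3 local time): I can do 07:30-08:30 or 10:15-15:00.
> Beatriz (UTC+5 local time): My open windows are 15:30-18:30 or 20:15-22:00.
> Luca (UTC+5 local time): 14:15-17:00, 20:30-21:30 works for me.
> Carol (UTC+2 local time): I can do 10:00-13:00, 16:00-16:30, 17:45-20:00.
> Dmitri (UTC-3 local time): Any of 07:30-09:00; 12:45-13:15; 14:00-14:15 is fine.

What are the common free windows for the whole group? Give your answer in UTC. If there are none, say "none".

Omar in UTC: 10:30-11:30, 13:15-18:00 (add 3h to convert from UTC-3).
Beatriz in UTC: 10:30-13:30, 15:15-17:00 (subtract 5h to convert from UTC+5).
Luca in UTC: 09:15-12:00, 15:30-16:30 (subtract 5h to convert from UTC+5).
Carol in UTC: 08:00-11:00, 14:00-14:30, 15:45-18:00 (subtract 2h to convert from UTC+2).
Dmitri in UTC: 10:30-12:00, 15:45-16:15, 17:00-17:15 (add 3h to convert from UTC-3).
Omar ∩ Beatriz: 10:30-11:30, 13:15-13:30, 15:15-17:00.
Omar ∩ Beatriz ∩ Luca: 10:30-11:30, 15:30-16:30.
Omar ∩ Beatriz ∩ Luca ∩ Carol: 10:30-11:00, 15:45-16:30.
Omar ∩ Beatriz ∩ Luca ∩ Carol ∩ Dmitri: 10:30-11:00, 15:45-16:15.
Those are the intersection windows.

10:30-11:00, 15:45-16:15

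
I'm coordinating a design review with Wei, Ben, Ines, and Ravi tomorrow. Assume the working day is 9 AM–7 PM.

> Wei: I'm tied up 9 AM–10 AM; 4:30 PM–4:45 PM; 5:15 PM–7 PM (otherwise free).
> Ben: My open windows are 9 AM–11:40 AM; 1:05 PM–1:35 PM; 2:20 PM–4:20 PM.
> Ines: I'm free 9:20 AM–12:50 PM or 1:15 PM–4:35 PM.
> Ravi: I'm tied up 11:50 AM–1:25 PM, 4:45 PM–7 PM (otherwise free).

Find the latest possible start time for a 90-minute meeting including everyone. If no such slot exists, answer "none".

14:50

Wei free: 10:00-16:30, 16:45-17:15 (invert busy blocks within the working day).
Ben free: 09:00-11:40, 13:05-13:35, 14:20-16:20.
Ines free: 09:20-12:50, 13:15-16:35.
Ravi free: 09:00-11:50, 13:25-16:45 (invert busy blocks within the working day).
Wei ∩ Ben: 10:00-11:40, 13:05-13:35, 14:20-16:20.
Wei ∩ Ben ∩ Ines: 10:00-11:40, 13:15-13:35, 14:20-16:20.
Wei ∩ Ben ∩ Ines ∩ Ravi: 10:00-11:40, 13:25-13:35, 14:20-16:20.
The last common window of at least 90 minutes is 14:20-16:20; a 90-minute meeting can start as late as 14:50 and still end by 16:20.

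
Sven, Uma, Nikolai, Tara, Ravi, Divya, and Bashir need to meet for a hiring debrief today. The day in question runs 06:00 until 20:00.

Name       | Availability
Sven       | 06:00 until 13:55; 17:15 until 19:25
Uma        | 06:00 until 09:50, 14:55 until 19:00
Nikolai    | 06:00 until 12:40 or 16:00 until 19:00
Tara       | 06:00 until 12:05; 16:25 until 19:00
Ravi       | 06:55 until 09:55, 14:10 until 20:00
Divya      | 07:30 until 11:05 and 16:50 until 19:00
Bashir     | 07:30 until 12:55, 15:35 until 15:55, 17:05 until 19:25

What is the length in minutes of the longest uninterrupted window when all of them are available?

Sven ∩ Uma: 06:00-09:50, 17:15-19:00.
Sven ∩ Uma ∩ Nikolai: 06:00-09:50, 17:15-19:00.
Sven ∩ Uma ∩ Nikolai ∩ Tara: 06:00-09:50, 17:15-19:00.
Sven ∩ Uma ∩ Nikolai ∩ Tara ∩ Ravi: 06:55-09:50, 17:15-19:00.
Sven ∩ Uma ∩ Nikolai ∩ Tara ∩ Ravi ∩ Divya: 07:30-09:50, 17:15-19:00.
Sven ∩ Uma ∩ Nikolai ∩ Tara ∩ Ravi ∩ Divya ∩ Bashir: 07:30-09:50, 17:15-19:00.
The longest is 07:30-09:50 at 140 minutes.

140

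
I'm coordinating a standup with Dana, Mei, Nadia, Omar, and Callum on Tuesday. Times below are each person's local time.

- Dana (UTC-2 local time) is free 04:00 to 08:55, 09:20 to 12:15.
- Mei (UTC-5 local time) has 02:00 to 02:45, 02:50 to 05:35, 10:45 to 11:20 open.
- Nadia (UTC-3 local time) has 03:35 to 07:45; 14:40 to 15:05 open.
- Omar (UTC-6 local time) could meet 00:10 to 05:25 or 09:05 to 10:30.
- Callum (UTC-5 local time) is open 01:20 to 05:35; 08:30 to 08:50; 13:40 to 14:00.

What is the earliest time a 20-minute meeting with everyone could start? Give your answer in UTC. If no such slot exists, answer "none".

07:00

Dana in UTC: 06:00-10:55, 11:20-14:15 (add 2h to convert from UTC-2).
Mei in UTC: 07:00-07:45, 07:50-10:35, 15:45-16:20 (add 5h to convert from UTC-5).
Nadia in UTC: 06:35-10:45, 17:40-18:05 (add 3h to convert from UTC-3).
Omar in UTC: 06:10-11:25, 15:05-16:30 (add 6h to convert from UTC-6).
Callum in UTC: 06:20-10:35, 13:30-13:50, 18:40-19:00 (add 5h to convert from UTC-5).
Dana ∩ Mei: 07:00-07:45, 07:50-10:35.
Dana ∩ Mei ∩ Nadia: 07:00-07:45, 07:50-10:35.
Dana ∩ Mei ∩ Nadia ∩ Omar: 07:00-07:45, 07:50-10:35.
Dana ∩ Mei ∩ Nadia ∩ Omar ∩ Callum: 07:00-07:45, 07:50-10:35.
Those are the intersection windows.
The first common window of at least 20 minutes is 07:00-07:45, so the earliest start is 07:00.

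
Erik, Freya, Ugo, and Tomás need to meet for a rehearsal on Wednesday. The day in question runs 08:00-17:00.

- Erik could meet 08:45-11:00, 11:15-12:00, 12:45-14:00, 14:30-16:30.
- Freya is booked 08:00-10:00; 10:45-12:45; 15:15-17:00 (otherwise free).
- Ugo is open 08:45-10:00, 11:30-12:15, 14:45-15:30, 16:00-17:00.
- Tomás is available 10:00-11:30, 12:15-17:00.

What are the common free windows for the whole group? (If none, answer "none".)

Erik free: 08:45-11:00, 11:15-12:00, 12:45-14:00, 14:30-16:30.
Freya free: 10:00-10:45, 12:45-15:15 (invert busy blocks within the working day).
Ugo free: 08:45-10:00, 11:30-12:15, 14:45-15:30, 16:00-17:00.
Tomás free: 10:00-11:30, 12:15-17:00.
Erik ∩ Freya: 10:00-10:45, 12:45-14:00, 14:30-15:15.
Erik ∩ Freya ∩ Ugo: 14:45-15:15.
Erik ∩ Freya ∩ Ugo ∩ Tomás: 14:45-15:15.

14:45-15:15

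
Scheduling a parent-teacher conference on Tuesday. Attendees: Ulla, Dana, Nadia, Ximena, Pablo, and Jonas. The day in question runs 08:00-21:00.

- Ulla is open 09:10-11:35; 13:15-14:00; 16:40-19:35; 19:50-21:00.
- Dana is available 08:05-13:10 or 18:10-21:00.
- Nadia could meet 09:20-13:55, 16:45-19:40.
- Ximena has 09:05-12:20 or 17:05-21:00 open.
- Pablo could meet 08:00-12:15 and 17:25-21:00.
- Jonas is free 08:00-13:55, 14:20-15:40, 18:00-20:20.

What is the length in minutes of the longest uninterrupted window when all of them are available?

135

Ulla ∩ Dana: 09:10-11:35, 18:10-19:35, 19:50-21:00.
Ulla ∩ Dana ∩ Nadia: 09:20-11:35, 18:10-19:35.
Ulla ∩ Dana ∩ Nadia ∩ Ximena: 09:20-11:35, 18:10-19:35.
Ulla ∩ Dana ∩ Nadia ∩ Ximena ∩ Pablo: 09:20-11:35, 18:10-19:35.
Ulla ∩ Dana ∩ Nadia ∩ Ximena ∩ Pablo ∩ Jonas: 09:20-11:35, 18:10-19:35.
The longest is 09:20-11:35 at 135 minutes.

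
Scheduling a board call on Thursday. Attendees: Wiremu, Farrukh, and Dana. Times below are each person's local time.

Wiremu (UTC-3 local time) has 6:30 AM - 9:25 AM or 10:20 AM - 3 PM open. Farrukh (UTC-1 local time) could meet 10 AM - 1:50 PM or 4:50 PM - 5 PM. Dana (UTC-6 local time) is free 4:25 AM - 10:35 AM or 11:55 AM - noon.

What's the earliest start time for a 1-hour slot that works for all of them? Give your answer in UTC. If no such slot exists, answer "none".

Wiremu in UTC: 09:30-12:25, 13:20-18:00 (add 3h to convert from UTC-3).
Farrukh in UTC: 11:00-14:50, 17:50-18:00 (add 1h to convert from UTC-1).
Dana in UTC: 10:25-16:35, 17:55-18:00 (add 6h to convert from UTC-6).
Wiremu ∩ Farrukh: 11:00-12:25, 13:20-14:50, 17:50-18:00.
Wiremu ∩ Farrukh ∩ Dana: 11:00-12:25, 13:20-14:50, 17:55-18:00.
The first common window of at least 60 minutes is 11:00-12:25, so the earliest start is 11:00.

11:00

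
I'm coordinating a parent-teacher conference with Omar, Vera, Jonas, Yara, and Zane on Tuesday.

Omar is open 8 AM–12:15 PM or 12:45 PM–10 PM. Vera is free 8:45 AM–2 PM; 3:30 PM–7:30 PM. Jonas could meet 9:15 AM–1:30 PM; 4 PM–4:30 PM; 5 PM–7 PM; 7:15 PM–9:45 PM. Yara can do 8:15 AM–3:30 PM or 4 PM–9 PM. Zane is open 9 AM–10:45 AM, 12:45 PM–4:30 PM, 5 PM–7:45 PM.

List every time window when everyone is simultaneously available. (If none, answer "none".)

Omar ∩ Vera: 08:45-12:15, 12:45-14:00, 15:30-19:30.
Omar ∩ Vera ∩ Jonas: 09:15-12:15, 12:45-13:30, 16:00-16:30, 17:00-19:00, 19:15-19:30.
Omar ∩ Vera ∩ Jonas ∩ Yara: 09:15-12:15, 12:45-13:30, 16:00-16:30, 17:00-19:00, 19:15-19:30.
Omar ∩ Vera ∩ Jonas ∩ Yara ∩ Zane: 09:15-10:45, 12:45-13:30, 16:00-16:30, 17:00-19:00, 19:15-19:30.

09:15-10:45, 12:45-13:30, 16:00-16:30, 17:00-19:00, 19:15-19:30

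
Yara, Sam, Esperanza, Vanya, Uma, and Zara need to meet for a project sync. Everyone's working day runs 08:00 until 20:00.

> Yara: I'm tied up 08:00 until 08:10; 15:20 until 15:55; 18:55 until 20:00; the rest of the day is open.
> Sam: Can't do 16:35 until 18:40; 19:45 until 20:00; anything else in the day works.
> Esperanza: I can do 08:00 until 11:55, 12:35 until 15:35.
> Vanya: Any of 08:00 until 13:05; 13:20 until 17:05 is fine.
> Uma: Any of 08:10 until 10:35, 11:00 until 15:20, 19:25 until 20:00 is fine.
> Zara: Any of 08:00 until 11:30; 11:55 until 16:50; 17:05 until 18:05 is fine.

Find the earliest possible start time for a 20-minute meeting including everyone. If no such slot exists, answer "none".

Yara free: 08:10-15:20, 15:55-18:55 (invert busy blocks within the working day).
Sam free: 08:00-16:35, 18:40-19:45 (invert busy blocks within the working day).
Esperanza free: 08:00-11:55, 12:35-15:35.
Vanya free: 08:00-13:05, 13:20-17:05.
Uma free: 08:10-10:35, 11:00-15:20, 19:25-20:00.
Zara free: 08:00-11:30, 11:55-16:50, 17:05-18:05.
Yara ∩ Sam: 08:10-15:20, 15:55-16:35, 18:40-18:55.
Yara ∩ Sam ∩ Esperanza: 08:10-11:55, 12:35-15:20.
Yara ∩ Sam ∩ Esperanza ∩ Vanya: 08:10-11:55, 12:35-13:05, 13:20-15:20.
Yara ∩ Sam ∩ Esperanza ∩ Vanya ∩ Uma: 08:10-10:35, 11:00-11:55, 12:35-13:05, 13:20-15:20.
Yara ∩ Sam ∩ Esperanza ∩ Vanya ∩ Uma ∩ Zara: 08:10-10:35, 11:00-11:30, 12:35-13:05, 13:20-15:20.
The first common window of at least 20 minutes is 08:10-10:35, so the earliest start is 08:10.

08:10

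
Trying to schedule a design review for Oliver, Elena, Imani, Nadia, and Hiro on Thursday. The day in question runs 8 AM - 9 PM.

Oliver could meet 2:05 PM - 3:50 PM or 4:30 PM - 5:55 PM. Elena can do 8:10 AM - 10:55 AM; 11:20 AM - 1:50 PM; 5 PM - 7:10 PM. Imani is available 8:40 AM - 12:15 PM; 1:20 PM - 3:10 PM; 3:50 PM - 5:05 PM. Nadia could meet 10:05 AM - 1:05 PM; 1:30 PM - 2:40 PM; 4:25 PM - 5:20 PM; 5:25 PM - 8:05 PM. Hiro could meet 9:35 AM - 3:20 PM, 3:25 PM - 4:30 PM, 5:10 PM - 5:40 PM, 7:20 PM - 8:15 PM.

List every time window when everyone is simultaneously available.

Oliver ∩ Elena: 17:00-17:55.
Oliver ∩ Elena ∩ Imani: 17:00-17:05.
Oliver ∩ Elena ∩ Imani ∩ Nadia: 17:00-17:05.
Oliver ∩ Elena ∩ Imani ∩ Nadia ∩ Hiro: ∅.
There is no time when everyone is free.

none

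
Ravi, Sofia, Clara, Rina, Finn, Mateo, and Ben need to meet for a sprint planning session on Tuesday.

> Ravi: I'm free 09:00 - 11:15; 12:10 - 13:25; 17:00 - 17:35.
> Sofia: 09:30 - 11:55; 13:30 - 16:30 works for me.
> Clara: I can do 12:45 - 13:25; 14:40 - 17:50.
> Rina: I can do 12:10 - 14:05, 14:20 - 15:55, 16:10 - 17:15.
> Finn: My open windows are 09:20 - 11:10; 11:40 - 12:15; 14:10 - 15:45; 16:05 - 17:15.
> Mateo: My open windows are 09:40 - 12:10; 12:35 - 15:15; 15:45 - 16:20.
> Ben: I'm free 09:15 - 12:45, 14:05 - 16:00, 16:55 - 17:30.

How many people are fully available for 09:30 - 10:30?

Ravi, Sofia, Finn, and Ben can make the full 09:30-10:30 slot — that's 4.

4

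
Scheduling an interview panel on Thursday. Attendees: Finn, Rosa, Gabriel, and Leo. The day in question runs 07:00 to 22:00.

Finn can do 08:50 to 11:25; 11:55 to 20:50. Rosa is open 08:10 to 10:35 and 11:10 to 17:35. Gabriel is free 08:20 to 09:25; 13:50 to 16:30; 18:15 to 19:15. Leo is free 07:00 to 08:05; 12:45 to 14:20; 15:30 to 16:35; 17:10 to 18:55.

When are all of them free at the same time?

13:50-14:20, 15:30-16:30

Finn ∩ Rosa: 08:50-10:35, 11:10-11:25, 11:55-17:35.
Finn ∩ Rosa ∩ Gabriel: 08:50-09:25, 13:50-16:30.
Finn ∩ Rosa ∩ Gabriel ∩ Leo: 13:50-14:20, 15:30-16:30.
So the common availability across everyone is 13:50-14:20, 15:30-16:30.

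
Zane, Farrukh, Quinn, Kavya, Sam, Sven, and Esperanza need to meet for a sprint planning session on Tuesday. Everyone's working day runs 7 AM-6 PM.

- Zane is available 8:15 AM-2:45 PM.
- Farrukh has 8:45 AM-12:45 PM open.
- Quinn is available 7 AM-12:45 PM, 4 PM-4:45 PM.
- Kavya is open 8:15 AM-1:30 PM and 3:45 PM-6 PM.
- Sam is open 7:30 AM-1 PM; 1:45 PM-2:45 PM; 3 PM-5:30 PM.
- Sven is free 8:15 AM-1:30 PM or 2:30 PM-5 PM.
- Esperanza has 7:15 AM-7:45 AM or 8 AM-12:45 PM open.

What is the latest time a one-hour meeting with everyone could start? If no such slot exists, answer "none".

11:45

Zane ∩ Farrukh: 08:45-12:45.
Zane ∩ Farrukh ∩ Quinn: 08:45-12:45.
Zane ∩ Farrukh ∩ Quinn ∩ Kavya: 08:45-12:45.
Zane ∩ Farrukh ∩ Quinn ∩ Kavya ∩ Sam: 08:45-12:45.
Zane ∩ Farrukh ∩ Quinn ∩ Kavya ∩ Sam ∩ Sven: 08:45-12:45.
Zane ∩ Farrukh ∩ Quinn ∩ Kavya ∩ Sam ∩ Sven ∩ Esperanza: 08:45-12:45.
Those are the intersection windows.
The last common window of at least 60 minutes is 08:45-12:45; a 60-minute meeting can start as late as 11:45 and still end by 12:45.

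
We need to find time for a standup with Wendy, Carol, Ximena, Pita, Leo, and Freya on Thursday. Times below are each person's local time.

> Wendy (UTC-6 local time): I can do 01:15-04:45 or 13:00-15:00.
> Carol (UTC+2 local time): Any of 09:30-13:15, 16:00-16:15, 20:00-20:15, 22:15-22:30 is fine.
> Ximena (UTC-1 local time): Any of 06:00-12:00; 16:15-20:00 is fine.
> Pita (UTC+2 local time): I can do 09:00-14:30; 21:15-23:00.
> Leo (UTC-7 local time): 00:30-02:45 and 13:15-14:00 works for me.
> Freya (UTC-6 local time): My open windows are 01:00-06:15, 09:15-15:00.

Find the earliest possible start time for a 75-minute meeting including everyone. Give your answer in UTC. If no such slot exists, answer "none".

Wendy in UTC: 07:15-10:45, 19:00-21:00 (add 6h to convert from UTC-6).
Carol in UTC: 07:30-11:15, 14:00-14:15, 18:00-18:15, 20:15-20:30 (subtract 2h to convert from UTC+2).
Ximena in UTC: 07:00-13:00, 17:15-21:00 (add 1h to convert from UTC-1).
Pita in UTC: 07:00-12:30, 19:15-21:00 (subtract 2h to convert from UTC+2).
Leo in UTC: 07:30-09:45, 20:15-21:00 (add 7h to convert from UTC-7).
Freya in UTC: 07:00-12:15, 15:15-21:00 (add 6h to convert from UTC-6).
Wendy ∩ Carol: 07:30-10:45, 20:15-20:30.
Wendy ∩ Carol ∩ Ximena: 07:30-10:45, 20:15-20:30.
Wendy ∩ Carol ∩ Ximena ∩ Pita: 07:30-10:45, 20:15-20:30.
Wendy ∩ Carol ∩ Ximena ∩ Pita ∩ Leo: 07:30-09:45, 20:15-20:30.
Wendy ∩ Carol ∩ Ximena ∩ Pita ∩ Leo ∩ Freya: 07:30-09:45, 20:15-20:30.
The first common window of at least 75 minutes is 07:30-09:45, so the earliest start is 07:30.

07:30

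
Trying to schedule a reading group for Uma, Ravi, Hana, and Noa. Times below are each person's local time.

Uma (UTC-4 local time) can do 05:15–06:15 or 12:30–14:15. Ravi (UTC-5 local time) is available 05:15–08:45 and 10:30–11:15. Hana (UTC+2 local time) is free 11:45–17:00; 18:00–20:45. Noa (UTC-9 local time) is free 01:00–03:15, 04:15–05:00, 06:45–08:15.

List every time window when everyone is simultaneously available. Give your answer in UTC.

none

Uma in UTC: 09:15-10:15, 16:30-18:15 (add 4h to convert from UTC-4).
Ravi in UTC: 10:15-13:45, 15:30-16:15 (add 5h to convert from UTC-5).
Hana in UTC: 09:45-15:00, 16:00-18:45 (subtract 2h to convert from UTC+2).
Noa in UTC: 10:00-12:15, 13:15-14:00, 15:45-17:15 (add 9h to convert from UTC-9).
Uma ∩ Ravi: ∅.
Uma ∩ Ravi ∩ Hana: ∅.
Uma ∩ Ravi ∩ Hana ∩ Noa: ∅.
There is no time when everyone is free.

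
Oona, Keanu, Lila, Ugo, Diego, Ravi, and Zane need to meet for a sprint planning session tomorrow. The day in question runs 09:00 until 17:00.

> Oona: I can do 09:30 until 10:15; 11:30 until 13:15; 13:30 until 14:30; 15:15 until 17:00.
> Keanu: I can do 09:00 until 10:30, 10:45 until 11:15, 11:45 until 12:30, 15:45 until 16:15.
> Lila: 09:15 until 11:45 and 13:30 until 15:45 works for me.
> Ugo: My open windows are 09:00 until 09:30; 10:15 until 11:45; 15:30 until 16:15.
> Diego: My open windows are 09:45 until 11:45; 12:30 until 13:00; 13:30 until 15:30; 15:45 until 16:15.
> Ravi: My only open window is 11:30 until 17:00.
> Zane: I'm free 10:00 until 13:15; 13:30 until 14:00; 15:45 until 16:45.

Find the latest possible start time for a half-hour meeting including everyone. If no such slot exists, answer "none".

Oona ∩ Keanu: 09:30-10:15, 11:45-12:30, 15:45-16:15.
Oona ∩ Keanu ∩ Lila: 09:30-10:15.
Oona ∩ Keanu ∩ Lila ∩ Ugo: ∅.
Oona ∩ Keanu ∩ Lila ∩ Ugo ∩ Diego: ∅.
Oona ∩ Keanu ∩ Lila ∩ Ugo ∩ Diego ∩ Ravi: ∅.
Oona ∩ Keanu ∩ Lila ∩ Ugo ∩ Diego ∩ Ravi ∩ Zane: ∅.
There is no time when everyone is free.
No common window is at least 30 minutes long.

none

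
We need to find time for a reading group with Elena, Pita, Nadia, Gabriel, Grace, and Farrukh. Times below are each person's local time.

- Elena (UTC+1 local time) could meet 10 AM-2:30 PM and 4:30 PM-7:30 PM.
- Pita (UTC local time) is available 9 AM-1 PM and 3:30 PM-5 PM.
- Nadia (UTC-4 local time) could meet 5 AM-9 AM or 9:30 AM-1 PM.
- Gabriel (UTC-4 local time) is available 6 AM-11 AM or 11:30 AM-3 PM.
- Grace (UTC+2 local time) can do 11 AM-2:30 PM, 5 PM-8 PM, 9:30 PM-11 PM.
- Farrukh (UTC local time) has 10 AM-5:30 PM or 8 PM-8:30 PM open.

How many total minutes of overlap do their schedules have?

240

Elena in UTC: 09:00-13:30, 15:30-18:30 (subtract 1h to convert from UTC+1).
Pita in UTC: 09:00-13:00, 15:30-17:00.
Nadia in UTC: 09:00-13:00, 13:30-17:00 (add 4h to convert from UTC-4).
Gabriel in UTC: 10:00-15:00, 15:30-19:00 (add 4h to convert from UTC-4).
Grace in UTC: 09:00-12:30, 15:00-18:00, 19:30-21:00 (subtract 2h to convert from UTC+2).
Farrukh in UTC: 10:00-17:30, 20:00-20:30.
Elena ∩ Pita: 09:00-13:00, 15:30-17:00.
Elena ∩ Pita ∩ Nadia: 09:00-13:00, 15:30-17:00.
Elena ∩ Pita ∩ Nadia ∩ Gabriel: 10:00-13:00, 15:30-17:00.
Elena ∩ Pita ∩ Nadia ∩ Gabriel ∩ Grace: 10:00-12:30, 15:30-17:00.
Elena ∩ Pita ∩ Nadia ∩ Gabriel ∩ Grace ∩ Farrukh: 10:00-12:30, 15:30-17:00.
Summing the common windows: 150 + 90 = 240 minutes.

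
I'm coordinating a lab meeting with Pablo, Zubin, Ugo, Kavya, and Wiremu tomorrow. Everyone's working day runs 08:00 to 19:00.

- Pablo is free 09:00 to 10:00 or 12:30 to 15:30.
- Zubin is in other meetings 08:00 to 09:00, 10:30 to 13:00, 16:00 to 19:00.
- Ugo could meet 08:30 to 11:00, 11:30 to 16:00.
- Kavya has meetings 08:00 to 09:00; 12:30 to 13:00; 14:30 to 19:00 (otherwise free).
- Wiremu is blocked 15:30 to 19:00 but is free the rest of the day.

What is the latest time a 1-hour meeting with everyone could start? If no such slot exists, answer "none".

13:30

Pablo free: 09:00-10:00, 12:30-15:30.
Zubin free: 09:00-10:30, 13:00-16:00 (invert busy blocks within the working day).
Ugo free: 08:30-11:00, 11:30-16:00.
Kavya free: 09:00-12:30, 13:00-14:30 (invert busy blocks within the working day).
Wiremu free: 08:00-15:30 (invert busy blocks within the working day).
Pablo ∩ Zubin: 09:00-10:00, 13:00-15:30.
Pablo ∩ Zubin ∩ Ugo: 09:00-10:00, 13:00-15:30.
Pablo ∩ Zubin ∩ Ugo ∩ Kavya: 09:00-10:00, 13:00-14:30.
Pablo ∩ Zubin ∩ Ugo ∩ Kavya ∩ Wiremu: 09:00-10:00, 13:00-14:30.
The last common window of at least 60 minutes is 13:00-14:30; a 60-minute meeting can start as late as 13:30 and still end by 14:30.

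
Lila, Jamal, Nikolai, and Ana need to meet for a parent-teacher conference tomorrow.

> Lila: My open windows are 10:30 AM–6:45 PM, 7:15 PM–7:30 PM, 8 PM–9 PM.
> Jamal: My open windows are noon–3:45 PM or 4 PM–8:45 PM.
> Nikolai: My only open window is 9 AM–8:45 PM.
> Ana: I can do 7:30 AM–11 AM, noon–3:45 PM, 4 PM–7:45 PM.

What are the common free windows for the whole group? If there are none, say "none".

12:00-15:45, 16:00-18:45, 19:15-19:30

Lila ∩ Jamal: 12:00-15:45, 16:00-18:45, 19:15-19:30, 20:00-20:45.
Lila ∩ Jamal ∩ Nikolai: 12:00-15:45, 16:00-18:45, 19:15-19:30, 20:00-20:45.
Lila ∩ Jamal ∩ Nikolai ∩ Ana: 12:00-15:45, 16:00-18:45, 19:15-19:30.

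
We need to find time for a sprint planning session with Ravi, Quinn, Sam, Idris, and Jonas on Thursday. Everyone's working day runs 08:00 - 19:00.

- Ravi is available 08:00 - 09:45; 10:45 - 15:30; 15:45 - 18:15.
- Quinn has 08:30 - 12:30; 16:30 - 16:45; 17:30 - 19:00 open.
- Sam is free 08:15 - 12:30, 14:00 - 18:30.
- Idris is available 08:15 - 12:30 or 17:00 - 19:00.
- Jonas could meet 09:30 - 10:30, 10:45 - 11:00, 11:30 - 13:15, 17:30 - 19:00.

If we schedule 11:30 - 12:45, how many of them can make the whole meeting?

2

Ravi and Jonas can make the full 11:30-12:45 slot — that's 2.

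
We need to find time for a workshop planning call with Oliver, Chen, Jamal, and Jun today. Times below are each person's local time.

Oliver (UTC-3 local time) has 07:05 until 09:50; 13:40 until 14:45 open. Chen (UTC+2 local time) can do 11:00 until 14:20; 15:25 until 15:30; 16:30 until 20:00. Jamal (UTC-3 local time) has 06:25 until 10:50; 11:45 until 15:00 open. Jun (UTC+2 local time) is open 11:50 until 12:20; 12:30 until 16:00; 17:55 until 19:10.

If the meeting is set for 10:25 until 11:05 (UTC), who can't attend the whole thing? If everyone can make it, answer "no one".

Oliver in UTC: 10:05-12:50, 16:40-17:45 (add 3h to convert from UTC-3).
Chen in UTC: 09:00-12:20, 13:25-13:30, 14:30-18:00 (subtract 2h to convert from UTC+2).
Jamal in UTC: 09:25-13:50, 14:45-18:00 (add 3h to convert from UTC-3).
Jun in UTC: 09:50-10:20, 10:30-14:00, 15:55-17:10 (subtract 2h to convert from UTC+2).
Oliver: free for 10:25-11:05. Chen: free for 10:25-11:05. Jamal: free for 10:25-11:05. Jun: not fully free for 10:25-11:05.

Jun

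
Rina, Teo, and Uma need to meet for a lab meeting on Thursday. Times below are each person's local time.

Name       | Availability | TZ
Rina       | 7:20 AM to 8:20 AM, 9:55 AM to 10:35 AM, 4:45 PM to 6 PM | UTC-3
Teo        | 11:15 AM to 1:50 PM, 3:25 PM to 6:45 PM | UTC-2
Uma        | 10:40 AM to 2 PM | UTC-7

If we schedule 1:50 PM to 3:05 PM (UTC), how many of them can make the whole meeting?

Rina in UTC: 10:20-11:20, 12:55-13:35, 19:45-21:00 (add 3h to convert from UTC-3).
Teo in UTC: 13:15-15:50, 17:25-20:45 (add 2h to convert from UTC-2).
Uma in UTC: 17:40-21:00 (add 7h to convert from UTC-7).
Teo can make the full 13:50-15:05 slot — that's 1.

1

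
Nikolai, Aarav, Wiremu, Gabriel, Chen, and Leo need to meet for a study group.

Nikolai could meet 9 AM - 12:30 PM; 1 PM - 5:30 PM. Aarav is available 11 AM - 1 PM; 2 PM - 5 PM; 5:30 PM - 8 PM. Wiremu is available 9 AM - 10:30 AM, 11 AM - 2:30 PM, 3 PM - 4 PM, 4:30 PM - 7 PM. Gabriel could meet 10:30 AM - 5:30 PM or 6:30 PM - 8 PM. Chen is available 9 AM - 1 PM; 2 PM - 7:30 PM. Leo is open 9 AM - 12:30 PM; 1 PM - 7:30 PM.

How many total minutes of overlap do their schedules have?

210

Nikolai ∩ Aarav: 11:00-12:30, 14:00-17:00.
Nikolai ∩ Aarav ∩ Wiremu: 11:00-12:30, 14:00-14:30, 15:00-16:00, 16:30-17:00.
Nikolai ∩ Aarav ∩ Wiremu ∩ Gabriel: 11:00-12:30, 14:00-14:30, 15:00-16:00, 16:30-17:00.
Nikolai ∩ Aarav ∩ Wiremu ∩ Gabriel ∩ Chen: 11:00-12:30, 14:00-14:30, 15:00-16:00, 16:30-17:00.
Nikolai ∩ Aarav ∩ Wiremu ∩ Gabriel ∩ Chen ∩ Leo: 11:00-12:30, 14:00-14:30, 15:00-16:00, 16:30-17:00.
So the common availability across everyone is 11:00-12:30, 14:00-14:30, 15:00-16:00, 16:30-17:00.
Summing the common windows: 90 + 30 + 60 + 30 = 210 minutes.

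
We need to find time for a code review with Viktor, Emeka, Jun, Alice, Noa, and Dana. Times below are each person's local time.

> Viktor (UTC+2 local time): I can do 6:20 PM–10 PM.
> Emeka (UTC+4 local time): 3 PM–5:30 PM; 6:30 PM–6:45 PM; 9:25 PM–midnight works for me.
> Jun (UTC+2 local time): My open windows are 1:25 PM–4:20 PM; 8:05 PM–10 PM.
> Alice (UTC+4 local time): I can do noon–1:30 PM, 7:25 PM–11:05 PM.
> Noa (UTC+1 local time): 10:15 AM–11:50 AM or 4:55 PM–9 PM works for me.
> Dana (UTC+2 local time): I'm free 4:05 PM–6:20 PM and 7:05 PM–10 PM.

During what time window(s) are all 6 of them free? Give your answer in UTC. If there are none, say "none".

Viktor in UTC: 16:20-20:00 (subtract 2h to convert from UTC+2).
Emeka in UTC: 11:00-13:30, 14:30-14:45, 17:25-20:00 (subtract 4h to convert from UTC+4).
Jun in UTC: 11:25-14:20, 18:05-20:00 (subtract 2h to convert from UTC+2).
Alice in UTC: 08:00-09:30, 15:25-19:05 (subtract 4h to convert from UTC+4).
Noa in UTC: 09:15-10:50, 15:55-20:00 (subtract 1h to convert from UTC+1).
Dana in UTC: 14:05-16:20, 17:05-20:00 (subtract 2h to convert from UTC+2).
Viktor ∩ Emeka: 17:25-20:00.
Viktor ∩ Emeka ∩ Jun: 18:05-20:00.
Viktor ∩ Emeka ∩ Jun ∩ Alice: 18:05-19:05.
Viktor ∩ Emeka ∩ Jun ∩ Alice ∩ Noa: 18:05-19:05.
Viktor ∩ Emeka ∩ Jun ∩ Alice ∩ Noa ∩ Dana: 18:05-19:05.

18:05-19:05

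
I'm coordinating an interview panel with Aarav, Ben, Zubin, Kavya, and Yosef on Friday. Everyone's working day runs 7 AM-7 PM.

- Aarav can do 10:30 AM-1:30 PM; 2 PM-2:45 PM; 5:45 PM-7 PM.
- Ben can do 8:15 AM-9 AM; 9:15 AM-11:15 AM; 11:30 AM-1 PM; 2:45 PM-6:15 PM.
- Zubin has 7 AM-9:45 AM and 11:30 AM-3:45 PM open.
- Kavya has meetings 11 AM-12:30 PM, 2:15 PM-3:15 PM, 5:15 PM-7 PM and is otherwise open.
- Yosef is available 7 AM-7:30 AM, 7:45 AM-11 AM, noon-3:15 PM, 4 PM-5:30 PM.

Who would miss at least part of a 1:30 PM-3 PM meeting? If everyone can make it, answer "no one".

Aarav free: 10:30-13:30, 14:00-14:45, 17:45-19:00.
Ben free: 08:15-09:00, 09:15-11:15, 11:30-13:00, 14:45-18:15.
Zubin free: 07:00-09:45, 11:30-15:45.
Kavya free: 07:00-11:00, 12:30-14:15, 15:15-17:15 (invert busy blocks within the working day).
Yosef free: 07:00-07:30, 07:45-11:00, 12:00-15:15, 16:00-17:30.
Aarav: not fully free for 13:30-15:00. Ben: not fully free for 13:30-15:00. Zubin: free for 13:30-15:00. Kavya: not fully free for 13:30-15:00. Yosef: free for 13:30-15:00.

Aarav, Ben, Kavya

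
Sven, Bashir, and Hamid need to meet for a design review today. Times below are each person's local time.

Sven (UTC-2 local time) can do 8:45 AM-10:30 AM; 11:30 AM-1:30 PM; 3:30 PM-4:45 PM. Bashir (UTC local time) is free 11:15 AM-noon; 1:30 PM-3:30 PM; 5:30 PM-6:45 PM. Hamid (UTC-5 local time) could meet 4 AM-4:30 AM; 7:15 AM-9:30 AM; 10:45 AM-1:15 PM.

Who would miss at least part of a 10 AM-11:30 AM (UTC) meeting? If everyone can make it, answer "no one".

Sven in UTC: 10:45-12:30, 13:30-15:30, 17:30-18:45 (add 2h to convert from UTC-2).
Bashir in UTC: 11:15-12:00, 13:30-15:30, 17:30-18:45.
Hamid in UTC: 09:00-09:30, 12:15-14:30, 15:45-18:15 (add 5h to convert from UTC-5).
Sven: not fully free for 10:00-11:30. Bashir: not fully free for 10:00-11:30. Hamid: not fully free for 10:00-11:30.

Bashir, Hamid, Sven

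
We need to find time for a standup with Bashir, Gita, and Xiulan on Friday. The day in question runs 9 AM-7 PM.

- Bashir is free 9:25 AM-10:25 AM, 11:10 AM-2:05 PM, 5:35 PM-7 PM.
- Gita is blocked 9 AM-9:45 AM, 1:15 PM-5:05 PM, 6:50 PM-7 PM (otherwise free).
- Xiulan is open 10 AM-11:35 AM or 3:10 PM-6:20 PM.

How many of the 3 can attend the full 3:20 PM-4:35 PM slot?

Bashir free: 09:25-10:25, 11:10-14:05, 17:35-19:00.
Gita free: 09:45-13:15, 17:05-18:50 (invert busy blocks within the working day).
Xiulan free: 10:00-11:35, 15:10-18:20.
Xiulan can make the full 15:20-16:35 slot — that's 1.

1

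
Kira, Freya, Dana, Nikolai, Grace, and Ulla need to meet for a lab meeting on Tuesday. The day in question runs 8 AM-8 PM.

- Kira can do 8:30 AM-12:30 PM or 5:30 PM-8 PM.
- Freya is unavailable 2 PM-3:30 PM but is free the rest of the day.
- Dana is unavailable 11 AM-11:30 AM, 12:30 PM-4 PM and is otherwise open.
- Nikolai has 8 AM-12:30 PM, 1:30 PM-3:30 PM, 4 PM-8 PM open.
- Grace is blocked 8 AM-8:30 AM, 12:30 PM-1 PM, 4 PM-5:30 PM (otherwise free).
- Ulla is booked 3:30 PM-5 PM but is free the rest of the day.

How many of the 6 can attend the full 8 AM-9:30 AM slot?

4

Kira free: 08:30-12:30, 17:30-20:00.
Freya free: 08:00-14:00, 15:30-20:00 (invert busy blocks within the working day).
Dana free: 08:00-11:00, 11:30-12:30, 16:00-20:00 (invert busy blocks within the working day).
Nikolai free: 08:00-12:30, 13:30-15:30, 16:00-20:00.
Grace free: 08:30-12:30, 13:00-16:00, 17:30-20:00 (invert busy blocks within the working day).
Ulla free: 08:00-15:30, 17:00-20:00 (invert busy blocks within the working day).
Freya, Dana, Nikolai, and Ulla can make the full 08:00-09:30 slot — that's 4.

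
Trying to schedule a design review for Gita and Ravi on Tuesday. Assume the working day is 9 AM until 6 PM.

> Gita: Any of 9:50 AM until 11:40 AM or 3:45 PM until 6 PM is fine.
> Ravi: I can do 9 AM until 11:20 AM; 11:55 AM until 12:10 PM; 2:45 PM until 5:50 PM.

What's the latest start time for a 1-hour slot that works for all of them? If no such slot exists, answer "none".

16:50

Gita ∩ Ravi: 09:50-11:20, 15:45-17:50.
The last common window of at least 60 minutes is 15:45-17:50; a 60-minute meeting can start as late as 16:50 and still end by 17:50.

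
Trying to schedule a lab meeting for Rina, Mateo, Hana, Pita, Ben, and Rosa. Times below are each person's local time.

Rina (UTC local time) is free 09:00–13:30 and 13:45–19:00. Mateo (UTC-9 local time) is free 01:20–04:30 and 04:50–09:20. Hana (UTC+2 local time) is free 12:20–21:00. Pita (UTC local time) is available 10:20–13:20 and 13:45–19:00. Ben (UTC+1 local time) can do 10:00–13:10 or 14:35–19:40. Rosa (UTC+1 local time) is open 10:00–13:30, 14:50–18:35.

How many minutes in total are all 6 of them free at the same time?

335

Rina in UTC: 09:00-13:30, 13:45-19:00.
Mateo in UTC: 10:20-13:30, 13:50-18:20 (add 9h to convert from UTC-9).
Hana in UTC: 10:20-19:00 (subtract 2h to convert from UTC+2).
Pita in UTC: 10:20-13:20, 13:45-19:00.
Ben in UTC: 09:00-12:10, 13:35-18:40 (subtract 1h to convert from UTC+1).
Rosa in UTC: 09:00-12:30, 13:50-17:35 (subtract 1h to convert from UTC+1).
Rina ∩ Mateo: 10:20-13:30, 13:50-18:20.
Rina ∩ Mateo ∩ Hana: 10:20-13:30, 13:50-18:20.
Rina ∩ Mateo ∩ Hana ∩ Pita: 10:20-13:20, 13:50-18:20.
Rina ∩ Mateo ∩ Hana ∩ Pita ∩ Ben: 10:20-12:10, 13:50-18:20.
Rina ∩ Mateo ∩ Hana ∩ Pita ∩ Ben ∩ Rosa: 10:20-12:10, 13:50-17:35.
Summing the common windows: 110 + 225 = 335 minutes.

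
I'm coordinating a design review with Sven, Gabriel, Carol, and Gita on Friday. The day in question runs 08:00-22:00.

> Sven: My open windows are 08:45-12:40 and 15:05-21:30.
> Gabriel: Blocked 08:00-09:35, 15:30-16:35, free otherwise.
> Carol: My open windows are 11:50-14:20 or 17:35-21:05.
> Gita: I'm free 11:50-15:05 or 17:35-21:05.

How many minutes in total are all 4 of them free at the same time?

Sven free: 08:45-12:40, 15:05-21:30.
Gabriel free: 09:35-15:30, 16:35-22:00 (invert busy blocks within the working day).
Carol free: 11:50-14:20, 17:35-21:05.
Gita free: 11:50-15:05, 17:35-21:05.
Sven ∩ Gabriel: 09:35-12:40, 15:05-15:30, 16:35-21:30.
Sven ∩ Gabriel ∩ Carol: 11:50-12:40, 17:35-21:05.
Sven ∩ Gabriel ∩ Carol ∩ Gita: 11:50-12:40, 17:35-21:05.
Summing the common windows: 50 + 210 = 260 minutes.

260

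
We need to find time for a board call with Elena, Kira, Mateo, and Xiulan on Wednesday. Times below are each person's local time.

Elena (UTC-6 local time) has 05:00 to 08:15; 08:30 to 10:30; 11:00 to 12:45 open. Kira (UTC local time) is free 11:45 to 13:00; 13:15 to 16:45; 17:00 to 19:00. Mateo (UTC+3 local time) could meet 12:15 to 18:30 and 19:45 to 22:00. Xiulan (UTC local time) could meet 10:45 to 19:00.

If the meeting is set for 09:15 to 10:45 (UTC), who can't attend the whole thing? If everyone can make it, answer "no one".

Elena in UTC: 11:00-14:15, 14:30-16:30, 17:00-18:45 (add 6h to convert from UTC-6).
Kira in UTC: 11:45-13:00, 13:15-16:45, 17:00-19:00.
Mateo in UTC: 09:15-15:30, 16:45-19:00 (subtract 3h to convert from UTC+3).
Xiulan in UTC: 10:45-19:00.
Elena: not fully free for 09:15-10:45. Kira: not fully free for 09:15-10:45. Mateo: free for 09:15-10:45. Xiulan: not fully free for 09:15-10:45.

Elena, Kira, Xiulan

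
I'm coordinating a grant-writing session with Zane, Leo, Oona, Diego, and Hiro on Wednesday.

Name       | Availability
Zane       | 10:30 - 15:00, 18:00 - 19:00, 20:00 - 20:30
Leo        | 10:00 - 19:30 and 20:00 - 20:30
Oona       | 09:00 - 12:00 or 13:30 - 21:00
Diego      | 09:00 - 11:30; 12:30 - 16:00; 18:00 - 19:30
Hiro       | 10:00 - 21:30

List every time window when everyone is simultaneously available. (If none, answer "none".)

10:30-11:30, 13:30-15:00, 18:00-19:00

Zane ∩ Leo: 10:30-15:00, 18:00-19:00, 20:00-20:30.
Zane ∩ Leo ∩ Oona: 10:30-12:00, 13:30-15:00, 18:00-19:00, 20:00-20:30.
Zane ∩ Leo ∩ Oona ∩ Diego: 10:30-11:30, 13:30-15:00, 18:00-19:00.
Zane ∩ Leo ∩ Oona ∩ Diego ∩ Hiro: 10:30-11:30, 13:30-15:00, 18:00-19:00.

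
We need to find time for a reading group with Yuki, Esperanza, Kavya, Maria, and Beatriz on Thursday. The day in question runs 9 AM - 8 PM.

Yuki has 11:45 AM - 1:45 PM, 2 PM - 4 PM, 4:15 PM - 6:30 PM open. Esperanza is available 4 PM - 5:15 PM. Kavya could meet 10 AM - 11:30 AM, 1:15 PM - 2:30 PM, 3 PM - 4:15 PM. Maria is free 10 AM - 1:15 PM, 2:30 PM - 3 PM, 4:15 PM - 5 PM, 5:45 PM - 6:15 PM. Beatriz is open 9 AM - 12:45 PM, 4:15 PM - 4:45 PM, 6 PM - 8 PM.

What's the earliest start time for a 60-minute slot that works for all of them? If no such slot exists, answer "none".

Yuki ∩ Esperanza: 16:15-17:15.
Yuki ∩ Esperanza ∩ Kavya: ∅.
Yuki ∩ Esperanza ∩ Kavya ∩ Maria: ∅.
Yuki ∩ Esperanza ∩ Kavya ∩ Maria ∩ Beatriz: ∅.
There is no time when everyone is free.
No common window is at least 60 minutes long.

none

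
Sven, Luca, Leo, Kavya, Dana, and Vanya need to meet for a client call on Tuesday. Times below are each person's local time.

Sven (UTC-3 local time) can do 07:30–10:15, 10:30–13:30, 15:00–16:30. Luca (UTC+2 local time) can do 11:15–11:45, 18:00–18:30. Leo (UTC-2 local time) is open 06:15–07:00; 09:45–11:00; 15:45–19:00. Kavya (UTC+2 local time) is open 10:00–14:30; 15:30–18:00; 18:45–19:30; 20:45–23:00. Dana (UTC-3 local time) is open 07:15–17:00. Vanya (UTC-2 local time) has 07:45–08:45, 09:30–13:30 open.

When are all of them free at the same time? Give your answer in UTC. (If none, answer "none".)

none

Sven in UTC: 10:30-13:15, 13:30-16:30, 18:00-19:30 (add 3h to convert from UTC-3).
Luca in UTC: 09:15-09:45, 16:00-16:30 (subtract 2h to convert from UTC+2).
Leo in UTC: 08:15-09:00, 11:45-13:00, 17:45-21:00 (add 2h to convert from UTC-2).
Kavya in UTC: 08:00-12:30, 13:30-16:00, 16:45-17:30, 18:45-21:00 (subtract 2h to convert from UTC+2).
Dana in UTC: 10:15-20:00 (add 3h to convert from UTC-3).
Vanya in UTC: 09:45-10:45, 11:30-15:30 (add 2h to convert from UTC-2).
Sven ∩ Luca: 16:00-16:30.
Sven ∩ Luca ∩ Leo: ∅.
Sven ∩ Luca ∩ Leo ∩ Kavya: ∅.
Sven ∩ Luca ∩ Leo ∩ Kavya ∩ Dana: ∅.
Sven ∩ Luca ∩ Leo ∩ Kavya ∩ Dana ∩ Vanya: ∅.
There is no time when everyone is free.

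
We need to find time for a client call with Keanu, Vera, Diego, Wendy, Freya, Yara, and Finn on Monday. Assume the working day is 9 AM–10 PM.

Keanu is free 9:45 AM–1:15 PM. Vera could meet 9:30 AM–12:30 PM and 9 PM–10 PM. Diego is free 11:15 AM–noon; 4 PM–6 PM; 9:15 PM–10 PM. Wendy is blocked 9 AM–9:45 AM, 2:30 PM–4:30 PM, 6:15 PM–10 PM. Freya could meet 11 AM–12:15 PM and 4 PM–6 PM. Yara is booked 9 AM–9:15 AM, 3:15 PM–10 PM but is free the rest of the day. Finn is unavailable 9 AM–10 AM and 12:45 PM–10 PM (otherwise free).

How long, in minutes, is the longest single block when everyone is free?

Keanu free: 09:45-13:15.
Vera free: 09:30-12:30, 21:00-22:00.
Diego free: 11:15-12:00, 16:00-18:00, 21:15-22:00.
Wendy free: 09:45-14:30, 16:30-18:15 (invert busy blocks within the working day).
Freya free: 11:00-12:15, 16:00-18:00.
Yara free: 09:15-15:15 (invert busy blocks within the working day).
Finn free: 10:00-12:45 (invert busy blocks within the working day).
Keanu ∩ Vera: 09:45-12:30.
Keanu ∩ Vera ∩ Diego: 11:15-12:00.
Keanu ∩ Vera ∩ Diego ∩ Wendy: 11:15-12:00.
Keanu ∩ Vera ∩ Diego ∩ Wendy ∩ Freya: 11:15-12:00.
Keanu ∩ Vera ∩ Diego ∩ Wendy ∩ Freya ∩ Yara: 11:15-12:00.
Keanu ∩ Vera ∩ Diego ∩ Wendy ∩ Freya ∩ Yara ∩ Finn: 11:15-12:00.
The longest is 11:15-12:00 at 45 minutes.

45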